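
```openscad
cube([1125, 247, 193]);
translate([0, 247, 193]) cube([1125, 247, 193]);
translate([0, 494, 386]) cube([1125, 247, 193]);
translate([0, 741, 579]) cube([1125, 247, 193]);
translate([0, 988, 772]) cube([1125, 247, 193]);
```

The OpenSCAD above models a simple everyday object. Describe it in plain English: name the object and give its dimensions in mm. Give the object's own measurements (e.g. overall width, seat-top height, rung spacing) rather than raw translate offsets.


A straight staircase of 5 solid steps. Each step is 1125 mm wide (x), 247 mm deep (y, the going) and 193 mm tall (the rise). The first step rests on the floor; each subsequent step sits one going further in +y and one rise higher in +z, directly behind and above the previous step with no overlap.


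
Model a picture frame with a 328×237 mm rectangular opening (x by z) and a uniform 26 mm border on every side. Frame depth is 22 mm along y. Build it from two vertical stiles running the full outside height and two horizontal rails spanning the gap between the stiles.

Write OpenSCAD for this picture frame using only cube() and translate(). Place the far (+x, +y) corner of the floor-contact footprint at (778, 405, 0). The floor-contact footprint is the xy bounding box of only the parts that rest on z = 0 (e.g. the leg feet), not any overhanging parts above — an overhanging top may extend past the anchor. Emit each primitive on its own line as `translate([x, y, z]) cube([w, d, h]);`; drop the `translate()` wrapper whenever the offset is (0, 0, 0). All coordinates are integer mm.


translate([398, 383, 0]) cube([26, 22, 289]);
translate([752, 383, 0]) cube([26, 22, 289]);
translate([424, 383, 0]) cube([328, 22, 26]);
translate([424, 383, 263]) cube([328, 22, 26]);


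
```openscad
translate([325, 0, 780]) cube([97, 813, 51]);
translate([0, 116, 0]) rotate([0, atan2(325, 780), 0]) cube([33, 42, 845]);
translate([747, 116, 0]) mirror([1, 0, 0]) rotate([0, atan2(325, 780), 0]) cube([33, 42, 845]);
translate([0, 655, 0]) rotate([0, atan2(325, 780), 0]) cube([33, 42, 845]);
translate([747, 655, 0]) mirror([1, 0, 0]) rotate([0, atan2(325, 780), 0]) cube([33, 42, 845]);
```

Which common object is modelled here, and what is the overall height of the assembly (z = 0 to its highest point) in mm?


A sawhorse. The overall height is 831 mm.

A beam across two mirrored pairs of raked legs — a sawhorse. The beam's underside is at z = 780 (matching the legs' vertical rise in atan2(325, 780)) and the beam is 51 mm tall, so its top is at 780 + 51 = 831 mm. The raked legs top out at the beam's underside, so that is the highest point.


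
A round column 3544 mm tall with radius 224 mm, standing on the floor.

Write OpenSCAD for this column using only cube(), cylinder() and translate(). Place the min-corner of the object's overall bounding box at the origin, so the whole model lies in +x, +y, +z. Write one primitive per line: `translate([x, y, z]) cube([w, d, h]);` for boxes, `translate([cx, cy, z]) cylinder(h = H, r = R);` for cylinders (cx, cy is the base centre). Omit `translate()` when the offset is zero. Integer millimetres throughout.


translate([224, 224, 0]) cylinder(h = 3544, r = 224);


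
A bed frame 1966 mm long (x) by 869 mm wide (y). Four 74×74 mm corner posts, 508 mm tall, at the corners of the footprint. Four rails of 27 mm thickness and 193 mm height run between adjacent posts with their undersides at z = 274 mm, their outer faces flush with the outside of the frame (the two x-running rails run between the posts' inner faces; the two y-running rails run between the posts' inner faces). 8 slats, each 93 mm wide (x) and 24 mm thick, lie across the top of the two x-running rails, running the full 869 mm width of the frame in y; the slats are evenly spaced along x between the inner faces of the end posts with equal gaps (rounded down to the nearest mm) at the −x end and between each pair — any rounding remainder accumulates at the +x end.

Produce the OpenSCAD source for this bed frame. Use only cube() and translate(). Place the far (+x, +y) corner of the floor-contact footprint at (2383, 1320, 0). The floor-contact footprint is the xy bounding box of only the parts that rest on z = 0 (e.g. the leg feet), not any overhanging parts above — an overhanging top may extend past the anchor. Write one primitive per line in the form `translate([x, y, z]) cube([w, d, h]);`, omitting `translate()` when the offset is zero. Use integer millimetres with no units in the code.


translate([417, 451, 0]) cube([74, 74, 508]);
translate([417, 1246, 0]) cube([74, 74, 508]);
translate([2309, 451, 0]) cube([74, 74, 508]);
translate([2309, 1246, 0]) cube([74, 74, 508]);
translate([491, 451, 274]) cube([1818, 27, 193]);
translate([491, 1293, 274]) cube([1818, 27, 193]);
translate([417, 525, 274]) cube([27, 721, 193]);
translate([2356, 525, 274]) cube([27, 721, 193]);
translate([610, 451, 467]) cube([93, 869, 24]);
translate([822, 451, 467]) cube([93, 869, 24]);
translate([1034, 451, 467]) cube([93, 869, 24]);
translate([1246, 451, 467]) cube([93, 869, 24]);
translate([1458, 451, 467]) cube([93, 869, 24]);
translate([1670, 451, 467]) cube([93, 869, 24]);
translate([1882, 451, 467]) cube([93, 869, 24]);
translate([2094, 451, 467]) cube([93, 869, 24]);


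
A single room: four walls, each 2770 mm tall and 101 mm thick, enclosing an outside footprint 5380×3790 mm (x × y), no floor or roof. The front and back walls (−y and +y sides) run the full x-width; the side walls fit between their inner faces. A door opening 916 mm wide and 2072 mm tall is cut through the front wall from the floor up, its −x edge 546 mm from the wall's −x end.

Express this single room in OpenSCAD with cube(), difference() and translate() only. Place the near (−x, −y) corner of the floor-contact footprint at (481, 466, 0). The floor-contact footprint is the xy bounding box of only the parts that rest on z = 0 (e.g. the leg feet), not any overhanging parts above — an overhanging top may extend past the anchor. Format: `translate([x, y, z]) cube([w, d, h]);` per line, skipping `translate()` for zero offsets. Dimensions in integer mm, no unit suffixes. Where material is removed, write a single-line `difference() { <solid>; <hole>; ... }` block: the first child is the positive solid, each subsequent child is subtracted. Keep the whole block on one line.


difference() { translate([481, 466, 0]) cube([5380, 101, 2770]); translate([1027, 466, 0]) cube([916, 101, 2072]); }
translate([481, 4155, 0]) cube([5380, 101, 2770]);
translate([481, 567, 0]) cube([101, 3588, 2770]);
translate([5760, 567, 0]) cube([101, 3588, 2770]);


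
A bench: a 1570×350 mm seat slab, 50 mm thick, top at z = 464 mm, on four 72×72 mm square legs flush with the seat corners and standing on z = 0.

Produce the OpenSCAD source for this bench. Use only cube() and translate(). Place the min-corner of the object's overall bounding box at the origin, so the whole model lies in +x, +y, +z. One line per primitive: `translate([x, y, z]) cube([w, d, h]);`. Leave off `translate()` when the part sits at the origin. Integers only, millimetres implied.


// leg_h = 464 − 50 = 414
translate([0, 0, 414]) cube([1570, 350, 50]);
cube([72, 72, 414]);
translate([0, 278, 0]) cube([72, 72, 414]);
translate([1498, 0, 0]) cube([72, 72, 414]);
translate([1498, 278, 0]) cube([72, 72, 414]);


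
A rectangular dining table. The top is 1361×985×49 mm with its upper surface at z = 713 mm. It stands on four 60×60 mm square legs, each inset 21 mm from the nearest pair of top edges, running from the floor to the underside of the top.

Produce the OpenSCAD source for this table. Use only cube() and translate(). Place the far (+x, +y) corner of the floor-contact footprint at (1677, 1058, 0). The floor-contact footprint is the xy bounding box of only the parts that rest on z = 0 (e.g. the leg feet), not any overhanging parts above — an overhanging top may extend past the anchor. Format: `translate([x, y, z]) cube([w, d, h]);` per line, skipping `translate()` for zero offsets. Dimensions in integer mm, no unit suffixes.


translate([337, 94, 664]) cube([1361, 985, 49]);
translate([358, 115, 0]) cube([60, 60, 664]);
translate([1617, 115, 0]) cube([60, 60, 664]);
translate([358, 998, 0]) cube([60, 60, 664]);
translate([1617, 998, 0]) cube([60, 60, 664]);


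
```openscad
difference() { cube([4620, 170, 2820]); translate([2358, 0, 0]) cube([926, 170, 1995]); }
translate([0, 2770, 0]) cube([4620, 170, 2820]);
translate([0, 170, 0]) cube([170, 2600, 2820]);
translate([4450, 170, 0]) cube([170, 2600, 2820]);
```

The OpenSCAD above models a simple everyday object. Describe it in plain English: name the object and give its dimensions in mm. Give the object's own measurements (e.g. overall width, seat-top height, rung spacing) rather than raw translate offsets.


A single room: four walls, each 2820 mm tall and 170 mm thick, enclosing an outside footprint 4620×2940 mm (x × y), no floor or roof. The front and back walls (−y and +y sides) run the full x-width; the side walls fit between their inner faces. A door opening 926 mm wide and 1995 mm tall is cut through the front wall from the floor up, its −x edge 2358 mm from the wall's −x end.


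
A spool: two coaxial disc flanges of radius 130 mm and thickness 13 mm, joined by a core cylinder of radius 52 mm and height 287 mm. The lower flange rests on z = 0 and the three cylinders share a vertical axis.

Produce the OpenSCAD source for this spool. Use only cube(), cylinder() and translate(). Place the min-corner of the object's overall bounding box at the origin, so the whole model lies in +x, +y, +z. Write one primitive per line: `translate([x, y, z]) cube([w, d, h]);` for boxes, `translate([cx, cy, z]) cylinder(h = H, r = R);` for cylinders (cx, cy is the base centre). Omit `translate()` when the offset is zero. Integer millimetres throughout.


translate([130, 130, 0]) cylinder(h = 13, r = 130);
translate([130, 130, 13]) cylinder(h = 287, r = 52);
translate([130, 130, 300]) cylinder(h = 13, r = 130);


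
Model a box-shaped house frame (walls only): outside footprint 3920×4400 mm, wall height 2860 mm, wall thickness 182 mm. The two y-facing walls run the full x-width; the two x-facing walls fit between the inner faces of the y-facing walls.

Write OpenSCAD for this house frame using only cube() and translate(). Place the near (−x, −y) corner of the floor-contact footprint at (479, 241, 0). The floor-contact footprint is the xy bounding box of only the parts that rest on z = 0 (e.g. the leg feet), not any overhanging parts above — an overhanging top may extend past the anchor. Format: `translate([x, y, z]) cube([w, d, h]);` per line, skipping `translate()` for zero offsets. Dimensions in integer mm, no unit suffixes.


translate([479, 241, 0]) cube([3920, 182, 2860]);
translate([479, 4459, 0]) cube([3920, 182, 2860]);
translate([479, 423, 0]) cube([182, 4036, 2860]);
translate([4217, 423, 0]) cube([182, 4036, 2860]);


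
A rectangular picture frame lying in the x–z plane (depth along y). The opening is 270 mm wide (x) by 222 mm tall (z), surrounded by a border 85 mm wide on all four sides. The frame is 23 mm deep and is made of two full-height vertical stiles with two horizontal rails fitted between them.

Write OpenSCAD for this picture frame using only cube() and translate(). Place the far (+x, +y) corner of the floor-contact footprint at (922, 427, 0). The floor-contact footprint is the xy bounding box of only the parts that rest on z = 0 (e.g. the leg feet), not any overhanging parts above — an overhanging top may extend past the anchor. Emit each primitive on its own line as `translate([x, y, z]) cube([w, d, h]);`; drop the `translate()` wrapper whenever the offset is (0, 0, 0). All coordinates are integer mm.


translate([482, 404, 0]) cube([85, 23, 392]);
translate([837, 404, 0]) cube([85, 23, 392]);
translate([567, 404, 0]) cube([270, 23, 85]);
translate([567, 404, 307]) cube([270, 23, 85]);


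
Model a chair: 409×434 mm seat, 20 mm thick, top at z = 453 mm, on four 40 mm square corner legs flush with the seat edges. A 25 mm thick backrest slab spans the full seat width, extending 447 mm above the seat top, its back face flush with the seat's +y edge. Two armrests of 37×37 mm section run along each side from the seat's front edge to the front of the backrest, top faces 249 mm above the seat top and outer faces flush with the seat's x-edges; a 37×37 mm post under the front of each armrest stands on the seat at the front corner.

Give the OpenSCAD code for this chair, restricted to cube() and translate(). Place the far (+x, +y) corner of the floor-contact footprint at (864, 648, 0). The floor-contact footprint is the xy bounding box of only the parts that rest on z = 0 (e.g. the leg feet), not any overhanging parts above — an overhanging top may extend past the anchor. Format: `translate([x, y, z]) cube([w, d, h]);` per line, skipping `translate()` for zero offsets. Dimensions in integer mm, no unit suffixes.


translate([455, 214, 433]) cube([409, 434, 20]);
translate([455, 214, 0]) cube([40, 40, 433]);
translate([824, 214, 0]) cube([40, 40, 433]);
translate([455, 608, 0]) cube([40, 40, 433]);
translate([824, 608, 0]) cube([40, 40, 433]);
translate([455, 623, 453]) cube([409, 25, 447]);
translate([455, 214, 665]) cube([37, 409, 37]);
translate([827, 214, 665]) cube([37, 409, 37]);
translate([455, 214, 453]) cube([37, 37, 212]);
translate([827, 214, 453]) cube([37, 37, 212]);


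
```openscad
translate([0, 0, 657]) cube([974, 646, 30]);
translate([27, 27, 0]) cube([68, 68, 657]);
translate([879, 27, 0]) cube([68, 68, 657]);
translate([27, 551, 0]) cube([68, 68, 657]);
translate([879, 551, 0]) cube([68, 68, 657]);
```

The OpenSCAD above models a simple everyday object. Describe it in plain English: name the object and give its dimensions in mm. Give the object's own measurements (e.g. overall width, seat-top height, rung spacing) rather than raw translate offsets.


A rectangular dining table. The top is 974×646×30 mm with its upper surface at z = 687 mm. It stands on four 68×68 mm square legs, each inset 27 mm from the nearest pair of top edges, running from the floor to the underside of the top.


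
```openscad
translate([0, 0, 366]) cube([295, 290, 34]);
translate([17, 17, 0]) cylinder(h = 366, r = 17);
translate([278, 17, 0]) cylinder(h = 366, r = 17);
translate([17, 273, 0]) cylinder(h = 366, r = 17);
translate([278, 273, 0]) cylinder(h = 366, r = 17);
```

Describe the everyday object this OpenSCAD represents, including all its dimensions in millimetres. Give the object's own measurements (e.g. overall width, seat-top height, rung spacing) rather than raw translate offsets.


A simple wooden stool: a rectangular seat 295 mm (x) by 290 mm (y), 34 mm thick, top face at z = 400 mm, on four round legs, each 34 mm in diameter. The legs rest on z = 0, each leg's axis is inset half a diameter from the nearest pair of seat edges (so the leg's bounding box is flush with the corner).


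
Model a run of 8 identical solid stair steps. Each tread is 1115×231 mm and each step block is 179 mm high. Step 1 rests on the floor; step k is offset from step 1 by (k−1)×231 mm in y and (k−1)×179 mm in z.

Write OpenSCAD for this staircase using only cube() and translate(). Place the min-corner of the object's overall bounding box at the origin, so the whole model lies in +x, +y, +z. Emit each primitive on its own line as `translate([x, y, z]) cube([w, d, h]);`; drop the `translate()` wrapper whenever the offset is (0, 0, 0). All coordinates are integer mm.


cube([1115, 231, 179]);
translate([0, 231, 179]) cube([1115, 231, 179]);
translate([0, 462, 358]) cube([1115, 231, 179]);
translate([0, 693, 537]) cube([1115, 231, 179]);
translate([0, 924, 716]) cube([1115, 231, 179]);
translate([0, 1155, 895]) cube([1115, 231, 179]);
translate([0, 1386, 1074]) cube([1115, 231, 179]);
translate([0, 1617, 1253]) cube([1115, 231, 179]);


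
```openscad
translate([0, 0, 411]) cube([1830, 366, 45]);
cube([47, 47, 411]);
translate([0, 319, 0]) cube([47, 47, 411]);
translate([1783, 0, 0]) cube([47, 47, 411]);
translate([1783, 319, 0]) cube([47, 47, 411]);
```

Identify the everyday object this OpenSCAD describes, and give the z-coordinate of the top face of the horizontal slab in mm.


A bench. The seat-top height is 456 mm.

A long slab on four corner posts — a bench. The slab sits at z = 411 with thickness 45, so the top is 411 + 45 = 456 mm.


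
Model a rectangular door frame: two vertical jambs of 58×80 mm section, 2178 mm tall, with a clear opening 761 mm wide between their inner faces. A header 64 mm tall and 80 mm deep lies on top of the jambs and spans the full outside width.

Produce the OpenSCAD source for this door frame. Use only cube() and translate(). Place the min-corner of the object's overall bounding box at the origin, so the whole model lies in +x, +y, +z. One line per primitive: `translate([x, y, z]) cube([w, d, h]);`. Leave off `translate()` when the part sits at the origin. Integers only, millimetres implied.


cube([58, 80, 2178]);
translate([819, 0, 0]) cube([58, 80, 2178]);
translate([0, 0, 2178]) cube([877, 80, 64]);


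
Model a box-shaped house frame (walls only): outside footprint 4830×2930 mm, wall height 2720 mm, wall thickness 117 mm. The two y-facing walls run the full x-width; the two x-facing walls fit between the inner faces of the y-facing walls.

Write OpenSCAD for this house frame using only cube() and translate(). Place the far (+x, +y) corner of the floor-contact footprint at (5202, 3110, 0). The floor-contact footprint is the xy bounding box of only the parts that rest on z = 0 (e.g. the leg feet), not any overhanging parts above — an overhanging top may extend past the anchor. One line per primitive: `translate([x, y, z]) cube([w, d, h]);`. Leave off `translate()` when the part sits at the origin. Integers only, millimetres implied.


translate([372, 180, 0]) cube([4830, 117, 2720]);
translate([372, 2993, 0]) cube([4830, 117, 2720]);
translate([372, 297, 0]) cube([117, 2696, 2720]);
translate([5085, 297, 0]) cube([117, 2696, 2720]);


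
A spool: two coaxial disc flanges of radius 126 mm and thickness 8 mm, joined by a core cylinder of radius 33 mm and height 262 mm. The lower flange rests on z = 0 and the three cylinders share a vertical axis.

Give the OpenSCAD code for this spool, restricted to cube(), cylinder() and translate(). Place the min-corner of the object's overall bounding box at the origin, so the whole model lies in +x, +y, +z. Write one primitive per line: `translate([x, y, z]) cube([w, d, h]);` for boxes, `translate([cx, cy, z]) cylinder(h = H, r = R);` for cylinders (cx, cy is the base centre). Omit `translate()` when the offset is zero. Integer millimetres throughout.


translate([126, 126, 0]) cylinder(h = 8, r = 126);
translate([126, 126, 8]) cylinder(h = 262, r = 33);
translate([126, 126, 270]) cylinder(h = 8, r = 126);


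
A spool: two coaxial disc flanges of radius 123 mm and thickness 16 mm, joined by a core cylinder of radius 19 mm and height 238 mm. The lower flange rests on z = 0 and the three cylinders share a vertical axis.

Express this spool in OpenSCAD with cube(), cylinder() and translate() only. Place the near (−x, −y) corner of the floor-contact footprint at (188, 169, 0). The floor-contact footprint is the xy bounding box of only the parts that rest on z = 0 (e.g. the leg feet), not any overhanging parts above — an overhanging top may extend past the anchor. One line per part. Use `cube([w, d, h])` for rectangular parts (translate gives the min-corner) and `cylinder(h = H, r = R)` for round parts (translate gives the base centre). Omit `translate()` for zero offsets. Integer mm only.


translate([311, 292, 0]) cylinder(h = 16, r = 123);
translate([311, 292, 16]) cylinder(h = 238, r = 19);
translate([311, 292, 254]) cylinder(h = 16, r = 123);


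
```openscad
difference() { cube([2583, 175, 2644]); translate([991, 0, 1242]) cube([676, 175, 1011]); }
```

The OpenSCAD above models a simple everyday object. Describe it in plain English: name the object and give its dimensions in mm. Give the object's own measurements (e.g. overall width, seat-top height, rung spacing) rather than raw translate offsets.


A wall 2583 mm long (x), 175 mm thick (y), 2644 mm tall, with a rectangular window opening cut through it. The opening is 676 mm wide and 1011 mm tall; its sill is at z = 1242 mm and its near (−x) edge is 991 mm from the wall's −x end. The opening passes through the full wall thickness.


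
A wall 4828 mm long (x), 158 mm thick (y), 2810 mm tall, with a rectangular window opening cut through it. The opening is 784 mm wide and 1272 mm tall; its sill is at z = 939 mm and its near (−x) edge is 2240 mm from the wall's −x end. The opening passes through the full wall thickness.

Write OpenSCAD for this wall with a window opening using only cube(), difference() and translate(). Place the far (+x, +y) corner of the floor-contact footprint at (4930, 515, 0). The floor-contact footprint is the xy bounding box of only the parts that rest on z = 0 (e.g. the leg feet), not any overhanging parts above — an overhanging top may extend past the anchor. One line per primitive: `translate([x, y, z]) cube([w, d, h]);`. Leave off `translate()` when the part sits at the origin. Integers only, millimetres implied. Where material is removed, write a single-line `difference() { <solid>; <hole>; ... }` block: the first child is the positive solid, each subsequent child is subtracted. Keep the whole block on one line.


difference() { translate([102, 357, 0]) cube([4828, 158, 2810]); translate([2342, 357, 939]) cube([784, 158, 1272]); }


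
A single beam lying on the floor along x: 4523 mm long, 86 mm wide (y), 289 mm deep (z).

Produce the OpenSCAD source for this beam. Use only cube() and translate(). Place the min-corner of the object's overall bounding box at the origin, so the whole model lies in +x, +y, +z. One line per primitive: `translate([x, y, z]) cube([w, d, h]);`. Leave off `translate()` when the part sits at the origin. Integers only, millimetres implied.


cube([4523, 86, 289]);


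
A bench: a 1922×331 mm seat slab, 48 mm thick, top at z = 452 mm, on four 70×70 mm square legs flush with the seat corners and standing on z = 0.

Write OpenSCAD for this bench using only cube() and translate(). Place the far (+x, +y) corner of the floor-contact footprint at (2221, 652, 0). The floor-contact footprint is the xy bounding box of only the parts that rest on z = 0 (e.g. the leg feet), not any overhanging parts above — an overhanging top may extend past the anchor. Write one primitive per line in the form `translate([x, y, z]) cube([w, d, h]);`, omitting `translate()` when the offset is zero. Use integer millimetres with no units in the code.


translate([299, 321, 404]) cube([1922, 331, 48]);
translate([299, 321, 0]) cube([70, 70, 404]);
translate([299, 582, 0]) cube([70, 70, 404]);
translate([2151, 321, 0]) cube([70, 70, 404]);
translate([2151, 582, 0]) cube([70, 70, 404]);


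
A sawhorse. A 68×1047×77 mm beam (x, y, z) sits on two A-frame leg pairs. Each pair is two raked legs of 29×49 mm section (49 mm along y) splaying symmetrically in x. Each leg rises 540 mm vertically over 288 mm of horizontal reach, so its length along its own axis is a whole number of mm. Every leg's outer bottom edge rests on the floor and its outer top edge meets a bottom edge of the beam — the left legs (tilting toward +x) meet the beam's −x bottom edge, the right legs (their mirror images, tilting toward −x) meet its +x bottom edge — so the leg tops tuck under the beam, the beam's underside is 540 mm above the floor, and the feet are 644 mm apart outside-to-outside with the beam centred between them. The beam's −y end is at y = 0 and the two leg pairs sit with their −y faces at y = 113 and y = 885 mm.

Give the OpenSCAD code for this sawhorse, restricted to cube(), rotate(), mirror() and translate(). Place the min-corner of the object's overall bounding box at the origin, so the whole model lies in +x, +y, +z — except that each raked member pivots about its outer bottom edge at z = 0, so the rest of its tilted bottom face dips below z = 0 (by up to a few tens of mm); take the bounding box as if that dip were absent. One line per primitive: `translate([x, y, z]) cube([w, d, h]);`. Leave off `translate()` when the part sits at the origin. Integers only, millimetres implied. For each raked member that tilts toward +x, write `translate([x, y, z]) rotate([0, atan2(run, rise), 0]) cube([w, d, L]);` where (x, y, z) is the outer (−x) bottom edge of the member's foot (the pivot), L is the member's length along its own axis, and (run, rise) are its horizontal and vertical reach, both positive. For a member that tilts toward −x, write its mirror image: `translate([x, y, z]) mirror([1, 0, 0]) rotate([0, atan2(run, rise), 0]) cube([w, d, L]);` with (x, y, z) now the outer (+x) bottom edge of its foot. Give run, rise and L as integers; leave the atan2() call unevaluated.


translate([288, 0, 540]) cube([68, 1047, 77]);
translate([0, 113, 0]) rotate([0, atan2(288, 540), 0]) cube([29, 49, 612]);
translate([644, 113, 0]) mirror([1, 0, 0]) rotate([0, atan2(288, 540), 0]) cube([29, 49, 612]);
translate([0, 885, 0]) rotate([0, atan2(288, 540), 0]) cube([29, 49, 612]);
translate([644, 885, 0]) mirror([1, 0, 0]) rotate([0, atan2(288, 540), 0]) cube([29, 49, 612]);


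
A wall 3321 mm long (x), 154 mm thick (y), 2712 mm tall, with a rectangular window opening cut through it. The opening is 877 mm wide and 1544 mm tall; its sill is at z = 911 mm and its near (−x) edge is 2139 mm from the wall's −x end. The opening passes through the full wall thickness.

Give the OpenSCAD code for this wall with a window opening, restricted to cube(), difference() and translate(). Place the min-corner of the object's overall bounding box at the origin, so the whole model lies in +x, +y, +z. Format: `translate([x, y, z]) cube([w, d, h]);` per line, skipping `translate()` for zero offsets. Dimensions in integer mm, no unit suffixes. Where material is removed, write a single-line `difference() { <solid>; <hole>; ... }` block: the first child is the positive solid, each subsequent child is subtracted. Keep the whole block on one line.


difference() { cube([3321, 154, 2712]); translate([2139, 0, 911]) cube([877, 154, 1544]); }


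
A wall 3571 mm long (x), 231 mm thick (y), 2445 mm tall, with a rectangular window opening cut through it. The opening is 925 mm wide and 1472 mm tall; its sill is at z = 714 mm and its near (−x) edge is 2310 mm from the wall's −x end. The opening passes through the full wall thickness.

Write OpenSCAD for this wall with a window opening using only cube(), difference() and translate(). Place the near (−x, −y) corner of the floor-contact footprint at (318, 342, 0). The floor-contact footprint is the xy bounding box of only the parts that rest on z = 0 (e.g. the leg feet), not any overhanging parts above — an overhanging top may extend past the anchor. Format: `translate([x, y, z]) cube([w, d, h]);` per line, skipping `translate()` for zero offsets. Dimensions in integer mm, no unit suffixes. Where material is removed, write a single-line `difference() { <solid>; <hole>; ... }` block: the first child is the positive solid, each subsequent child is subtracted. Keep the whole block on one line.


difference() { translate([318, 342, 0]) cube([3571, 231, 2445]); translate([2628, 342, 714]) cube([925, 231, 1472]); }


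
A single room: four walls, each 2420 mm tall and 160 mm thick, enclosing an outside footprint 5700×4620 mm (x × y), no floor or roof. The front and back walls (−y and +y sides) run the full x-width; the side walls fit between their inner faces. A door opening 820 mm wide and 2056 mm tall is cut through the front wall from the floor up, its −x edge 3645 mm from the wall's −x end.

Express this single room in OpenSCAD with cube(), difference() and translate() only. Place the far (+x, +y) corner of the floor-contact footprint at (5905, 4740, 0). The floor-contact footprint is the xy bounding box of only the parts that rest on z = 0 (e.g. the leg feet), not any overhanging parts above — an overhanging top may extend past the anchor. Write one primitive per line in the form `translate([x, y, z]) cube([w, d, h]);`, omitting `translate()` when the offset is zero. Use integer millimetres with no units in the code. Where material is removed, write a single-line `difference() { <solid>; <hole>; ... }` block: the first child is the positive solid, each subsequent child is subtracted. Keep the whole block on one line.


difference() { translate([205, 120, 0]) cube([5700, 160, 2420]); translate([3850, 120, 0]) cube([820, 160, 2056]); }
translate([205, 4580, 0]) cube([5700, 160, 2420]);
translate([205, 280, 0]) cube([160, 4300, 2420]);
translate([5745, 280, 0]) cube([160, 4300, 2420]);


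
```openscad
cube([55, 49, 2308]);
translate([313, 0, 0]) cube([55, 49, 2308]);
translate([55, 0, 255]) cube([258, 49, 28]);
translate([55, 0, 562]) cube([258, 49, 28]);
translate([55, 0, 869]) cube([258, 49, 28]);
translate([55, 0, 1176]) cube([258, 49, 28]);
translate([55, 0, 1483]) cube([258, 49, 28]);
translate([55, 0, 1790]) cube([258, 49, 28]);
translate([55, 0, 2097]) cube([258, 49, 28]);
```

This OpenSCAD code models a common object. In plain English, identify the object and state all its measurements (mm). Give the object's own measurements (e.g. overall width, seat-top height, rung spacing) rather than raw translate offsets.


A straight ladder. Two 55×49 mm vertical rails, 2308 mm tall, stand 368 mm apart (outside-to-outside) with their front faces coplanar on the −y side. 7 rungs, each 49 mm deep and 28 mm tall, span between the inner faces of the rails, front faces flush with the rails. The lowest rung's underside is at z = 255 mm and rungs are spaced 307 mm apart (underside to underside).


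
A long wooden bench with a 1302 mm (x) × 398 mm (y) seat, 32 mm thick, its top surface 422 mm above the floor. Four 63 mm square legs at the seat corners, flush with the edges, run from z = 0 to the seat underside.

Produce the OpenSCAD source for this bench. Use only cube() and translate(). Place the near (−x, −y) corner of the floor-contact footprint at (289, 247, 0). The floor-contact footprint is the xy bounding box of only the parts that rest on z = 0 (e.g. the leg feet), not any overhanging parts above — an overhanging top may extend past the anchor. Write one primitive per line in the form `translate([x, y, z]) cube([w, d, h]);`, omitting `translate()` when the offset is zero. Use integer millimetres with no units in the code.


// leg_h = 422 − 32 = 390
translate([289, 247, 390]) cube([1302, 398, 32]);
translate([289, 247, 0]) cube([63, 63, 390]);
translate([289, 582, 0]) cube([63, 63, 390]);
translate([1528, 247, 0]) cube([63, 63, 390]);
translate([1528, 582, 0]) cube([63, 63, 390]);


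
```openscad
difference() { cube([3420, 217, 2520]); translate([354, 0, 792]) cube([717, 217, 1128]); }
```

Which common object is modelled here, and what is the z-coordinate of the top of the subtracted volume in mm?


A wall with a window opening. The window head height is 1920 mm.

A wall with a rectangular opening subtracted — a window. Sill at z = 792, opening 1128 mm tall, so the head is at 792 + 1128 = 1920 mm.


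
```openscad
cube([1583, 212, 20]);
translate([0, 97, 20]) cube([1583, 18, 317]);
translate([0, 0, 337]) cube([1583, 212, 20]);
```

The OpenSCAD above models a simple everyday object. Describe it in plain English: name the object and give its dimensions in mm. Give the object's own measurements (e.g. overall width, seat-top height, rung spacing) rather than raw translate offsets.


An I-beam lying along x, 1583 mm long. Overall section height 357 mm. Two flanges 212 mm wide (y) and 20 mm thick, one on the floor and one at the top; a web 18 mm thick runs between them, centred on the flange width.


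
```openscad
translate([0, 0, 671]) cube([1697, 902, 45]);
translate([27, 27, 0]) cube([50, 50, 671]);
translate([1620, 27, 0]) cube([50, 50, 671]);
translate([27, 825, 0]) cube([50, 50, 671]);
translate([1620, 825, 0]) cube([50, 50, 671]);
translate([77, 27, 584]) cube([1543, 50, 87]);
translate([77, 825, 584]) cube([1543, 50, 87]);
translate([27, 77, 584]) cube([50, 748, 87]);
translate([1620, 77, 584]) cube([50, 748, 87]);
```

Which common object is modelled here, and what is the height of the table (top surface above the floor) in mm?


A table. The table height is 716 mm.

A 1697×902×45 slab sits at z = 671 on four 50 mm square posts — a table. The top surface is at 671 + 45 = 716 mm.


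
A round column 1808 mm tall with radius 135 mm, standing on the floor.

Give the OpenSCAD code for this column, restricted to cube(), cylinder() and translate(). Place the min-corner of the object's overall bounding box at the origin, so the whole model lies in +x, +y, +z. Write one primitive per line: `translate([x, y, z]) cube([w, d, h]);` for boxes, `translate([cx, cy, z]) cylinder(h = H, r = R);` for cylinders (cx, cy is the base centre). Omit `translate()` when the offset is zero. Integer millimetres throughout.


translate([135, 135, 0]) cylinder(h = 1808, r = 135);


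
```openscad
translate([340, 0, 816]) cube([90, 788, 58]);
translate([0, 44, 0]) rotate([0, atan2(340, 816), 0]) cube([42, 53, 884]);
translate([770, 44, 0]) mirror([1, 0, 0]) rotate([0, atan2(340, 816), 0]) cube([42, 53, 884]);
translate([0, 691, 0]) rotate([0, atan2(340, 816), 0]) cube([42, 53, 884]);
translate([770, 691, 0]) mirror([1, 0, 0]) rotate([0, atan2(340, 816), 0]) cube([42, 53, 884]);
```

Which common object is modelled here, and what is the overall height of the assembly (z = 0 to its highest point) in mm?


A sawhorse. The overall height is 874 mm.

A beam across two mirrored pairs of raked legs — a sawhorse. The beam's underside is at z = 816 (matching the legs' vertical rise in atan2(340, 816)) and the beam is 58 mm tall, so its top is at 816 + 58 = 874 mm. The raked legs top out at the beam's underside, so that is the highest point.


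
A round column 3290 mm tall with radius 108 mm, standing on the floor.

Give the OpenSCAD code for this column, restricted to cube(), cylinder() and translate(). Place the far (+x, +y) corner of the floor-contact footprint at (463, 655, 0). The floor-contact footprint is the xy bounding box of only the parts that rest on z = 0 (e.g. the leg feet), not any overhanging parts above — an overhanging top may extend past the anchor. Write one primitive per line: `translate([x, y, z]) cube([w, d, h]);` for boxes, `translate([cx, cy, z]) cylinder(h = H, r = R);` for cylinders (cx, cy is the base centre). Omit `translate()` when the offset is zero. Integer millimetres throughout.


translate([355, 547, 0]) cylinder(h = 3290, r = 108);


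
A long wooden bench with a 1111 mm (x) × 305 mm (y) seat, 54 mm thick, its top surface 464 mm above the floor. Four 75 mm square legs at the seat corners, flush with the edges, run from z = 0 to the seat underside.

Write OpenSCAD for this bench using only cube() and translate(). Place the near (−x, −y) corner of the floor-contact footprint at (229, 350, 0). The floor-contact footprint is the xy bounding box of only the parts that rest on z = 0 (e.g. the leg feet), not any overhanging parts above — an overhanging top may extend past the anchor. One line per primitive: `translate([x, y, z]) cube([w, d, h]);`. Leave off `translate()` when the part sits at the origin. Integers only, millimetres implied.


translate([229, 350, 410]) cube([1111, 305, 54]);
translate([229, 350, 0]) cube([75, 75, 410]);
translate([229, 580, 0]) cube([75, 75, 410]);
translate([1265, 350, 0]) cube([75, 75, 410]);
translate([1265, 580, 0]) cube([75, 75, 410]);


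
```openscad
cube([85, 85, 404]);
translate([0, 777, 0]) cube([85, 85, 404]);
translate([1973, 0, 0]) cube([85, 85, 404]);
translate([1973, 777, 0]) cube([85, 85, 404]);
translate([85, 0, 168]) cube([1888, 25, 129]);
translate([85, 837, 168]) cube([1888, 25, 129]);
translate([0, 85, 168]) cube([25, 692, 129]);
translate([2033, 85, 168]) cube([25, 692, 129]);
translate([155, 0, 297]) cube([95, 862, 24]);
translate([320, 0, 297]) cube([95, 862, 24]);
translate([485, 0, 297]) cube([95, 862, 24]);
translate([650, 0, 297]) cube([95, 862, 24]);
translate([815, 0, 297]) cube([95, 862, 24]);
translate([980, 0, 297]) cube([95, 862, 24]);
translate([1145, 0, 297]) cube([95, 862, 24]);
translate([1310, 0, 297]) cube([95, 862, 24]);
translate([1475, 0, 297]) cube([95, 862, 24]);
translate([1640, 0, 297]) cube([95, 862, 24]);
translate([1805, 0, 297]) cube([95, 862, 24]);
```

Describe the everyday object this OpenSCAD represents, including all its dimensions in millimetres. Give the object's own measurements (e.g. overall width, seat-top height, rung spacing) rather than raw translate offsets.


A bed frame 2058 mm long (x) by 862 mm wide (y). Four 85×85 mm corner posts, 404 mm tall, at the corners of the footprint. Four rails of 25 mm thickness and 129 mm height run between adjacent posts with their undersides at z = 168 mm, their outer faces flush with the outside of the frame (the two x-running rails run between the posts' inner faces; the two y-running rails run between the posts' inner faces). 11 slats, each 95 mm wide (x) and 24 mm thick, lie across the top of the two x-running rails, running the full 862 mm width of the frame in y; along x they sit between the end posts with a 70 mm gap after the −x posts and between neighbouring slats, leaving 73 mm before the +x posts.


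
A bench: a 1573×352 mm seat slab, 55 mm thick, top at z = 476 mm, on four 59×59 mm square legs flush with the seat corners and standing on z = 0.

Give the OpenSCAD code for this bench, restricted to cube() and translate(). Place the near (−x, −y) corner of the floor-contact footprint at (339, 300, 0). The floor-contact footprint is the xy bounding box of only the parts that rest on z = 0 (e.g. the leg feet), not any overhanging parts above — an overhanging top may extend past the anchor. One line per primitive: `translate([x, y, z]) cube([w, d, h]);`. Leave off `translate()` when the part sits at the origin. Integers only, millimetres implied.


translate([339, 300, 421]) cube([1573, 352, 55]);
translate([339, 300, 0]) cube([59, 59, 421]);
translate([339, 593, 0]) cube([59, 59, 421]);
translate([1853, 300, 0]) cube([59, 59, 421]);
translate([1853, 593, 0]) cube([59, 59, 421]);


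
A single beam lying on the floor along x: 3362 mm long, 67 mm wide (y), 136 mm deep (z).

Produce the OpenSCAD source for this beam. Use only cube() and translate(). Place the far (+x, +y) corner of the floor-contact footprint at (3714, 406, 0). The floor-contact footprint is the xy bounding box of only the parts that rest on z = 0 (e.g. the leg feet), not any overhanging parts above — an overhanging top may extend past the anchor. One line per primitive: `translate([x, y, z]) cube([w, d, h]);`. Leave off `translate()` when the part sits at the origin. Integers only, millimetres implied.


translate([352, 339, 0]) cube([3362, 67, 136]);


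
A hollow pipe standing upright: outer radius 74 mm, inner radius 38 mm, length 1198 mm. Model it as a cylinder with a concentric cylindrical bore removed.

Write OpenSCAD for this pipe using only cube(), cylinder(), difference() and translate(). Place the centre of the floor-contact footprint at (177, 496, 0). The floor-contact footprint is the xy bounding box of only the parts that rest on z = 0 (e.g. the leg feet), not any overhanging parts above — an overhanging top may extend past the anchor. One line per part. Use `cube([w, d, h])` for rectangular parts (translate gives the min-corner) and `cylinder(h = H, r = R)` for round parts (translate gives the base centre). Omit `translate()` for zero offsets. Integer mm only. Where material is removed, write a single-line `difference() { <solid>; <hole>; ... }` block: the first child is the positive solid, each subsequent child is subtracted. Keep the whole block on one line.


difference() { translate([177, 496, 0]) cylinder(h = 1198, r = 74); translate([177, 496, 0]) cylinder(h = 1198, r = 38); }
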